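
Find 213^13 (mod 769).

559

Compute successive squares:
13 in binary is 1101, i.e. 13 = 8 + 4 + 1.
213^1 ≡ 213 (mod 769)
213^2 ≡ 213^2 = 45369 ≡ 767 (mod 769)
213^4 ≡ 767^2 = 588289 ≡ 4 (mod 769)
213^8 ≡ 4^2 = 16 (mod 769)
213^13 = 213^8 * 213^4 * 213^1 ≡ 16 * 4 * 213 (mod 769).
Accumulate the product:
16 * 4 = 64
64 * 213 = 13632 ≡ 559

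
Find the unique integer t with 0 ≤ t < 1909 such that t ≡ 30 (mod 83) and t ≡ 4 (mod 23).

694

83⁻¹ mod 23: 83*5 ≡ 1 (mod 23), so 83⁻¹ ≡ 5.
t = 30 + 83*((4 − 30)*5 mod 23) = 30 + 83*8 = 694.
Check: 694 mod 83 = 30, 694 mod 23 = 4. ✓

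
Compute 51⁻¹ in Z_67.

Run the extended Euclidean algorithm:
67 = 1×51 + 16
51 = 3×16 + 3
16 = 5×3 + 1
3 = 3×1 + 0
gcd(51, 67) = 1, so the inverse exists.
Back-substitute for 1:
1 = 1×16 − 5×3
  = −5×51 + 16×16
  = 16×67 − 21×51
So 51⁻¹ ≡ −21 ≡ 46 (mod 67).

46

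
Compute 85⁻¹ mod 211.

72

By the extended Euclidean algorithm:
211 = 2×85 + 41
85 = 2×41 + 3
41 = 13×3 + 2
3 = 1×2 + 1
2 = 2×1 + 0
gcd(85, 211) = 1, so the inverse exists.
Bézout: 1 = −29×211 + 72×85.
So 85⁻¹ ≡ 72 (mod 211).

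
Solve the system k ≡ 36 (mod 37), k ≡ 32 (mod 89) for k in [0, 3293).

1812

37⁻¹ mod 89: 37·77 ≡ 1 (mod 89), so 37⁻¹ ≡ 77.
k = 36 + 37·((32 − 36)·77 mod 89) = 36 + 37·48 = 1812.
Check: 1812 mod 37 = 36, 1812 mod 89 = 32. ✓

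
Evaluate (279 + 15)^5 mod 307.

279 + 15 = 294
(294)^5 ≡ 177 (mod 307)

177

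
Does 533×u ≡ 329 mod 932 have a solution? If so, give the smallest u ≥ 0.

gcd(533, 932) = 1, so a unique solution mod 932 exists.
533⁻¹ ≡ 313 (mod 932).
u ≡ 313×329 ≡ 457 (mod 932).

457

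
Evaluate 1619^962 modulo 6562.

962 in binary is 1111000010, i.e. 962 = 512 + 256 + 128 + 64 + 2.
1619^1 ≡ 1619 (mod 6562)
1619^2 ≡ 1619^2 = 2621161 ≡ 2923 (mod 6562)
1619^4 ≡ 2923^2 = 8543929 ≡ 205 (mod 6562)
1619^8 ≡ 205^2 = 42025 ≡ 2653 (mod 6562)
1619^16 ≡ 2653^2 = 7038409 ≡ 3945 (mod 6562)
1619^32 ≡ 3945^2 = 15563025 ≡ 4523 (mod 6562)
1619^64 ≡ 4523^2 = 20457529 ≡ 3775 (mod 6562)
1619^128 ≡ 3775^2 = 14250625 ≡ 4523 (mod 6562)
1619^256 ≡ 4523^2 = 20457529 ≡ 3775 (mod 6562)
1619^512 ≡ 3775^2 = 14250625 ≡ 4523 (mod 6562)
1619^962 = 1619^512 × 1619^256 × 1619^128 × 1619^64 × 1619^2 ≡ 4523 × 3775 × 4523 × 3775 × 2923 (mod 6562).
Accumulate the product:
4523 × 3775 = 17074325 ≡ 1
1 × 4523 = 4523
4523 × 3775 = 17074325 ≡ 1
1 × 2923 = 2923

2923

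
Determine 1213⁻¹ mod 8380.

By the extended Euclidean algorithm:
8380 = 6·1213 + 1102
1213 = 1·1102 + 111
1102 = 9·111 + 103
111 = 1·103 + 8
103 = 12·8 + 7
8 = 1·7 + 1
7 = 7·1 + 0
gcd(1213, 8380) = 1, so the inverse exists.
Bézout: 1 = −153·8380 + 1057·1213.
So 1213⁻¹ ≡ 1057 (mod 8380).

1057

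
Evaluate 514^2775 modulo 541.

412

2775 in binary is 101011010111, i.e. 2775 = 2048 + 512 + 128 + 64 + 16 + 4 + 2 + 1.
514^1 ≡ 514 (mod 541)
514^2 ≡ 514^2 = 264196 ≡ 188 (mod 541)
514^4 ≡ 188^2 = 35344 ≡ 179 (mod 541)
514^8 ≡ 179^2 = 32041 ≡ 122 (mod 541)
514^16 ≡ 122^2 = 14884 ≡ 277 (mod 541)
514^32 ≡ 277^2 = 76729 ≡ 448 (mod 541)
514^64 ≡ 448^2 = 200704 ≡ 534 (mod 541)
514^128 ≡ 534^2 = 285156 ≡ 49 (mod 541)
514^256 ≡ 49^2 = 2401 ≡ 237 (mod 541)
514^512 ≡ 237^2 = 56169 ≡ 446 (mod 541)
514^1024 ≡ 446^2 = 198916 ≡ 369 (mod 541)
514^2048 ≡ 369^2 = 136161 ≡ 370 (mod 541)
514^2775 = 514^2048 * 514^512 * 514^128 * 514^64 * 514^16 * 514^4 * 514^2 * 514^1 ≡ 370 * 446 * 49 * 534 * 277 * 179 * 188 * 514 (mod 541).
Accumulate the product:
370 * 446 = 165020 ≡ 15
15 * 49 = 735 ≡ 194
194 * 534 = 103596 ≡ 265
265 * 277 = 73405 ≡ 370
370 * 179 = 66230 ≡ 228
228 * 188 = 42864 ≡ 125
125 * 514 = 64250 ≡ 412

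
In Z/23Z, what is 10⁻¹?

7

Apply the Euclidean algorithm and back-substitute:
23 = 2×10 + 3
10 = 3×3 + 1
3 = 3×1 + 0
gcd(10, 23) = 1, so the inverse exists.
Back-substitute for 1:
1 = 1×10 − 3×3
  = −3×23 + 7×10
So 10⁻¹ ≡ 7 (mod 23).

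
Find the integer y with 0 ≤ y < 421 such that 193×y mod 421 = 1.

By the extended Euclidean algorithm:
421 = 2×193 + 35
193 = 5×35 + 18
35 = 1×18 + 17
18 = 1×17 + 1
17 = 17×1 + 0
gcd(193, 421) = 1, so the inverse exists.
Bézout: 1 = −11×421 + 24×193.
So 193⁻¹ ≡ 24 (mod 421).

24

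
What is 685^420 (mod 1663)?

534

420 in binary is 110100100, i.e. 420 = 256 + 128 + 32 + 4.
685^1 ≡ 685 (mod 1663)
685^2 ≡ 685^2 = 469225 ≡ 259 (mod 1663)
685^4 ≡ 259^2 = 67081 ≡ 561 (mod 1663)
685^8 ≡ 561^2 = 314721 ≡ 414 (mod 1663)
685^16 ≡ 414^2 = 171396 ≡ 107 (mod 1663)
685^32 ≡ 107^2 = 11449 ≡ 1471 (mod 1663)
685^64 ≡ 1471^2 = 2163841 ≡ 278 (mod 1663)
685^128 ≡ 278^2 = 77284 ≡ 786 (mod 1663)
685^256 ≡ 786^2 = 617796 ≡ 823 (mod 1663)
685^420 = 685^256 × 685^128 × 685^32 × 685^4 ≡ 823 × 786 × 1471 × 561 (mod 1663).
Accumulate the product:
823 × 786 = 646878 ≡ 1634
1634 × 1471 = 2403614 ≡ 579
579 × 561 = 324819 ≡ 534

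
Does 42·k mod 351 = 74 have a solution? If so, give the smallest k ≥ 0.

gcd(42, 351) = 3, and 3 does not divide 74.
So the congruence has no solution.

no solution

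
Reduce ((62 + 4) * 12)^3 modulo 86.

70

62 + 4 = 66
66 * 12 = 792 ≡ 18 (mod 86)
(18)^3 ≡ 70 (mod 86)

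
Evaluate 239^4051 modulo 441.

113

Using repeated squaring:
4051 in binary is 111111010011, i.e. 4051 = 2048 + 1024 + 512 + 256 + 128 + 64 + 16 + 2 + 1.
239^1 ≡ 239 (mod 441)
239^2 ≡ 239^2 = 57121 ≡ 232 (mod 441)
239^4 ≡ 232^2 = 53824 ≡ 22 (mod 441)
239^8 ≡ 22^2 = 484 ≡ 43 (mod 441)
239^16 ≡ 43^2 = 1849 ≡ 85 (mod 441)
239^32 ≡ 85^2 = 7225 ≡ 169 (mod 441)
239^64 ≡ 169^2 = 28561 ≡ 337 (mod 441)
239^128 ≡ 337^2 = 113569 ≡ 232 (mod 441)
239^256 ≡ 232^2 = 53824 ≡ 22 (mod 441)
239^512 ≡ 22^2 = 484 ≡ 43 (mod 441)
239^1024 ≡ 43^2 = 1849 ≡ 85 (mod 441)
239^2048 ≡ 85^2 = 7225 ≡ 169 (mod 441)
239^4051 = 239^2048 * 239^1024 * 239^512 * 239^256 * 239^128 * 239^64 * 239^16 * 239^2 * 239^1 ≡ 169 * 85 * 43 * 22 * 232 * 337 * 85 * 232 * 239 (mod 441).
Accumulate the product:
169 * 85 = 14365 ≡ 253
253 * 43 = 10879 ≡ 295
295 * 22 = 6490 ≡ 316
316 * 232 = 73312 ≡ 106
106 * 337 = 35722 ≡ 1
1 * 85 = 85
85 * 232 = 19720 ≡ 316
316 * 239 = 75524 ≡ 113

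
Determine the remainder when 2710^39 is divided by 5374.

3084

39 in binary is 100111, i.e. 39 = 32 + 4 + 2 + 1.
2710^1 ≡ 2710 (mod 5374)
2710^2 ≡ 2710^2 = 7344100 ≡ 3216 (mod 5374)
2710^4 ≡ 3216^2 = 10342656 ≡ 3080 (mod 5374)
2710^8 ≡ 3080^2 = 9486400 ≡ 1290 (mod 5374)
2710^16 ≡ 1290^2 = 1664100 ≡ 3534 (mod 5374)
2710^32 ≡ 3534^2 = 12489156 ≡ 5354 (mod 5374)
2710^39 = 2710^32 * 2710^4 * 2710^2 * 2710^1 ≡ 5354 * 3080 * 3216 * 2710 (mod 5374).
Accumulate the product:
5354 * 3080 = 16490320 ≡ 2888
2888 * 3216 = 9287808 ≡ 1536
1536 * 2710 = 4162560 ≡ 3084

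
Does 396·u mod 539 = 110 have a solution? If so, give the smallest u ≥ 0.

gcd(396, 539) = 11, and 11 | 110, so solutions exist.
Divide through by 11: 36·u ≡ 10 (mod 49).
36⁻¹ ≡ 15 (mod 49).
u ≡ 15·10 ≡ 3 (mod 49).
The smallest non-negative solution is u = 3.

3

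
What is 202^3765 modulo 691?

3765 in binary is 111010110101, i.e. 3765 = 2048 + 1024 + 512 + 128 + 32 + 16 + 4 + 1.
202^1 ≡ 202 (mod 691)
202^2 ≡ 202^2 = 40804 ≡ 35 (mod 691)
202^4 ≡ 35^2 = 1225 ≡ 534 (mod 691)
202^8 ≡ 534^2 = 285156 ≡ 464 (mod 691)
202^16 ≡ 464^2 = 215296 ≡ 395 (mod 691)
202^32 ≡ 395^2 = 156025 ≡ 550 (mod 691)
202^64 ≡ 550^2 = 302500 ≡ 533 (mod 691)
202^128 ≡ 533^2 = 284089 ≡ 88 (mod 691)
202^256 ≡ 88^2 = 7744 ≡ 143 (mod 691)
202^512 ≡ 143^2 = 20449 ≡ 410 (mod 691)
202^1024 ≡ 410^2 = 168100 ≡ 187 (mod 691)
202^2048 ≡ 187^2 = 34969 ≡ 419 (mod 691)
202^3765 = 202^2048 × 202^1024 × 202^512 × 202^128 × 202^32 × 202^16 × 202^4 × 202^1 ≡ 419 × 187 × 410 × 88 × 550 × 395 × 534 × 202 (mod 691).
Accumulate the product:
419 × 187 = 78353 ≡ 270
270 × 410 = 110700 ≡ 140
140 × 88 = 12320 ≡ 573
573 × 550 = 315150 ≡ 54
54 × 395 = 21330 ≡ 600
600 × 534 = 320400 ≡ 467
467 × 202 = 94334 ≡ 358

358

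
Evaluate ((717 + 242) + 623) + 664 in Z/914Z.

418

717 + 242 = 959 ≡ 45 (mod 914)
45 + 623 = 668
668 + 664 = 1332 ≡ 418 (mod 914)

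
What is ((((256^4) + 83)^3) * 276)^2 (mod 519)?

(256)^4 ≡ 442 (mod 519)
442 + 83 = 525 ≡ 6 (mod 519)
(6)^3 ≡ 216 (mod 519)
216 * 276 = 59616 ≡ 450 (mod 519)
(450)^2 ≡ 90 (mod 519)

90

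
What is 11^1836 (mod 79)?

Using repeated squaring:
1836 in binary is 11100101100, i.e. 1836 = 1024 + 512 + 256 + 32 + 8 + 4.
11^1 ≡ 11 (mod 79)
11^2 ≡ 11^2 = 121 ≡ 42 (mod 79)
11^4 ≡ 42^2 = 1764 ≡ 26 (mod 79)
11^8 ≡ 26^2 = 676 ≡ 44 (mod 79)
11^16 ≡ 44^2 = 1936 ≡ 40 (mod 79)
11^32 ≡ 40^2 = 1600 ≡ 20 (mod 79)
11^64 ≡ 20^2 = 400 ≡ 5 (mod 79)
11^128 ≡ 5^2 = 25 (mod 79)
11^256 ≡ 25^2 = 625 ≡ 72 (mod 79)
11^512 ≡ 72^2 = 5184 ≡ 49 (mod 79)
11^1024 ≡ 49^2 = 2401 ≡ 31 (mod 79)
11^1836 = 11^1024 × 11^512 × 11^256 × 11^32 × 11^8 × 11^4 ≡ 31 × 49 × 72 × 20 × 44 × 26 (mod 79).
Accumulate the product:
31 × 49 = 1519 ≡ 18
18 × 72 = 1296 ≡ 32
32 × 20 = 640 ≡ 8
8 × 44 = 352 ≡ 36
36 × 26 = 936 ≡ 67

67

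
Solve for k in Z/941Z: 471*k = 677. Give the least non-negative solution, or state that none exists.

413

gcd(471, 941) = 1, so a unique solution mod 941 exists.
471⁻¹ ≡ 2 (mod 941).
k ≡ 2*677 ≡ 413 (mod 941).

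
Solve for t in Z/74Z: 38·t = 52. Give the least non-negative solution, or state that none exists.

15

gcd(38, 74) = 2, and 2 | 52, so solutions exist.
Divide through by 2: 19·t ≡ 26 (mod 37).
19⁻¹ ≡ 2 (mod 37).
t ≡ 2·26 ≡ 15 (mod 37).
The smallest non-negative solution is t = 15.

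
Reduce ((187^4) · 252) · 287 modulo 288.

(187)^4 ≡ 241 (mod 288)
241 · 252 = 60732 ≡ 252 (mod 288)
252 · 287 = 72324 ≡ 36 (mod 288)

36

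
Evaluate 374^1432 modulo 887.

Compute successive squares:
1432 in binary is 10110011000, i.e. 1432 = 1024 + 256 + 128 + 16 + 8.
374^1 ≡ 374 (mod 887)
374^2 ≡ 374^2 = 139876 ≡ 617 (mod 887)
374^4 ≡ 617^2 = 380689 ≡ 166 (mod 887)
374^8 ≡ 166^2 = 27556 ≡ 59 (mod 887)
374^16 ≡ 59^2 = 3481 ≡ 820 (mod 887)
374^32 ≡ 820^2 = 672400 ≡ 54 (mod 887)
374^64 ≡ 54^2 = 2916 ≡ 255 (mod 887)
374^128 ≡ 255^2 = 65025 ≡ 274 (mod 887)
374^256 ≡ 274^2 = 75076 ≡ 568 (mod 887)
374^512 ≡ 568^2 = 322624 ≡ 643 (mod 887)
374^1024 ≡ 643^2 = 413449 ≡ 107 (mod 887)
374^1432 = 374^1024 · 374^256 · 374^128 · 374^16 · 374^8 ≡ 107 · 568 · 274 · 820 · 59 (mod 887).
Accumulate the product:
107 · 568 = 60776 ≡ 460
460 · 274 = 126040 ≡ 86
86 · 820 = 70520 ≡ 447
447 · 59 = 26373 ≡ 650

650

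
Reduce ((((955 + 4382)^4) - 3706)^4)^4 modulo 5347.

2615

955 + 4382 = 5337
(5337)^4 ≡ 4653 (mod 5347)
4653 - 3706 = 947
(947)^4 ≡ 2858 (mod 5347)
(2858)^4 ≡ 2615 (mod 5347)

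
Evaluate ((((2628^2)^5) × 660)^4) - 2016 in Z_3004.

2592

(2628)^2 ≡ 188 (mod 3004)
(188)^5 ≡ 740 (mod 3004)
740 × 660 = 488400 ≡ 1752 (mod 3004)
(1752)^4 ≡ 1604 (mod 3004)
1604 - 2016 = -412 ≡ 2592 (mod 3004)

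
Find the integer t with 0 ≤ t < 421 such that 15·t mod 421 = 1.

393

421 = 28×15 + 1
15 = 15×1 + 0
gcd(15, 421) = 1, so the inverse exists.
Bézout: 1 = 1×421 − 28×15.
So 15⁻¹ ≡ −28 ≡ 393 (mod 421).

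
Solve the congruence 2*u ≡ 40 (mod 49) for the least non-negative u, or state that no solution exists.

gcd(2, 49) = 1, so a unique solution mod 49 exists.
2⁻¹ ≡ 25 (mod 49).
u ≡ 25*40 ≡ 20 (mod 49).

20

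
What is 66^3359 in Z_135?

Using repeated squaring:
66^1 ≡ 66 (mod 135)
66^2 ≡ 66^2 = 4356 ≡ 36 (mod 135)
66^4 ≡ 36^2 = 1296 ≡ 81 (mod 135)
66^8 ≡ 81^2 = 6561 ≡ 81 (mod 135)
66^16 ≡ 81^2 = 6561 ≡ 81 (mod 135)
66^32 ≡ 81^2 = 6561 ≡ 81 (mod 135)
66^64 ≡ 81^2 = 6561 ≡ 81 (mod 135)
66^128 ≡ 81^2 = 6561 ≡ 81 (mod 135)
66^256 ≡ 81^2 = 6561 ≡ 81 (mod 135)
66^512 ≡ 81^2 = 6561 ≡ 81 (mod 135)
66^1024 ≡ 81^2 = 6561 ≡ 81 (mod 135)
66^2048 ≡ 81^2 = 6561 ≡ 81 (mod 135)
66^3359 = 66^2048 * 66^1024 * 66^256 * 66^16 * 66^8 * 66^4 * 66^2 * 66^1 ≡ 81 * 81 * 81 * 81 * 81 * 81 * 36 * 66 (mod 135).
Accumulate the product:
81 * 81 = 6561 ≡ 81
81 * 81 = 6561 ≡ 81
81 * 81 = 6561 ≡ 81
81 * 81 = 6561 ≡ 81
81 * 81 = 6561 ≡ 81
81 * 36 = 2916 ≡ 81
81 * 66 = 5346 ≡ 81

81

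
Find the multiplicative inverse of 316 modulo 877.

Apply the Euclidean algorithm and back-substitute:
877 = 2·316 + 245
316 = 1·245 + 71
245 = 3·71 + 32
71 = 2·32 + 7
32 = 4·7 + 4
7 = 1·4 + 3
4 = 1·3 + 1
3 = 3·1 + 0
gcd(316, 877) = 1, so the inverse exists.
Back-substitute for 1:
1 = 1·4 − 1·3
  = −1·7 + 2·4
  = 2·32 − 9·7
  = −9·71 + 20·32
  = 20·245 − 69·71
  = −69·316 + 89·245
  = 89·877 − 247·316
So 316⁻¹ ≡ −247 ≡ 630 (mod 877).

630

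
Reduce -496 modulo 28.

8

-496 = -18×28 + 8, so -496 ≡ 8 (mod 28).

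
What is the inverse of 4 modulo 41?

31

By the extended Euclidean algorithm:
41 = 10·4 + 1
4 = 4·1 + 0
gcd(4, 41) = 1, so the inverse exists.
Bézout: 1 = 1·41 − 10·4.
So 4⁻¹ ≡ −10 ≡ 31 (mod 41).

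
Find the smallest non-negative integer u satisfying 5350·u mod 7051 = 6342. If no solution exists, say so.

3043

gcd(5350, 7051) = 1, so a unique solution mod 7051 exists.
5350⁻¹ ≡ 4282 (mod 7051).
u ≡ 4282·6342 ≡ 3043 (mod 7051).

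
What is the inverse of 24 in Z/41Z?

12

By the extended Euclidean algorithm:
41 = 1·24 + 17
24 = 1·17 + 7
17 = 2·7 + 3
7 = 2·3 + 1
3 = 3·1 + 0
gcd(24, 41) = 1, so the inverse exists.
Bézout: 1 = −7·41 + 12·24.
So 24⁻¹ ≡ 12 (mod 41).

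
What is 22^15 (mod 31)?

15 in binary is 1111, i.e. 15 = 8 + 4 + 2 + 1.
22^1 ≡ 22 (mod 31)
22^2 ≡ 22^2 = 484 ≡ 19 (mod 31)
22^4 ≡ 19^2 = 361 ≡ 20 (mod 31)
22^8 ≡ 20^2 = 400 ≡ 28 (mod 31)
22^15 = 22^8 · 22^4 · 22^2 · 22^1 ≡ 28 · 20 · 19 · 22 (mod 31).
Accumulate the product:
28 · 20 = 560 ≡ 2
2 · 19 = 38 ≡ 7
7 · 22 = 154 ≡ 30

30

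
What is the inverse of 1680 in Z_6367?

6367 = 3*1680 + 1327
1680 = 1*1327 + 353
1327 = 3*353 + 268
353 = 1*268 + 85
268 = 3*85 + 13
85 = 6*13 + 7
13 = 1*7 + 6
7 = 1*6 + 1
6 = 6*1 + 0
gcd(1680, 6367) = 1, so the inverse exists.
Back-substitute for 1:
1 = 1*7 − 1*6
  = −1*13 + 2*7
  = 2*85 − 13*13
  = −13*268 + 41*85
  = 41*353 − 54*268
  = −54*1327 + 203*353
  = 203*1680 − 257*1327
  = −257*6367 + 974*1680
So 1680⁻¹ ≡ 974 (mod 6367).

974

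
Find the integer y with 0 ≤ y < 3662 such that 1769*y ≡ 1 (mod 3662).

Apply the Euclidean algorithm and back-substitute:
3662 = 2·1769 + 124
1769 = 14·124 + 33
124 = 3·33 + 25
33 = 1·25 + 8
25 = 3·8 + 1
8 = 8·1 + 0
gcd(1769, 3662) = 1, so the inverse exists.
Bézout: 1 = 214·3662 − 443·1769.
So 1769⁻¹ ≡ −443 ≡ 3219 (mod 3662).

3219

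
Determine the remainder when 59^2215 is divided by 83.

Using repeated squaring:
59^1 ≡ 59 (mod 83)
59^2 ≡ 59^2 = 3481 ≡ 78 (mod 83)
59^4 ≡ 78^2 = 6084 ≡ 25 (mod 83)
59^8 ≡ 25^2 = 625 ≡ 44 (mod 83)
59^16 ≡ 44^2 = 1936 ≡ 27 (mod 83)
59^32 ≡ 27^2 = 729 ≡ 65 (mod 83)
59^64 ≡ 65^2 = 4225 ≡ 75 (mod 83)
59^128 ≡ 75^2 = 5625 ≡ 64 (mod 83)
59^256 ≡ 64^2 = 4096 ≡ 29 (mod 83)
59^512 ≡ 29^2 = 841 ≡ 11 (mod 83)
59^1024 ≡ 11^2 = 121 ≡ 38 (mod 83)
59^2048 ≡ 38^2 = 1444 ≡ 33 (mod 83)
59^2215 = 59^2048 * 59^128 * 59^32 * 59^4 * 59^2 * 59^1 ≡ 33 * 64 * 65 * 25 * 78 * 59 (mod 83).
Accumulate the product:
33 * 64 = 2112 ≡ 37
37 * 65 = 2405 ≡ 81
81 * 25 = 2025 ≡ 33
33 * 78 = 2574 ≡ 1
1 * 59 = 59

59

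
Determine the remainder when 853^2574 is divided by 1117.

2574 in binary is 101000001110, i.e. 2574 = 2048 + 512 + 8 + 4 + 2.
853^1 ≡ 853 (mod 1117)
853^2 ≡ 853^2 = 727609 ≡ 442 (mod 1117)
853^4 ≡ 442^2 = 195364 ≡ 1006 (mod 1117)
853^8 ≡ 1006^2 = 1012036 ≡ 34 (mod 1117)
853^16 ≡ 34^2 = 1156 ≡ 39 (mod 1117)
853^32 ≡ 39^2 = 1521 ≡ 404 (mod 1117)
853^64 ≡ 404^2 = 163216 ≡ 134 (mod 1117)
853^128 ≡ 134^2 = 17956 ≡ 84 (mod 1117)
853^256 ≡ 84^2 = 7056 ≡ 354 (mod 1117)
853^512 ≡ 354^2 = 125316 ≡ 212 (mod 1117)
853^1024 ≡ 212^2 = 44944 ≡ 264 (mod 1117)
853^2048 ≡ 264^2 = 69696 ≡ 442 (mod 1117)
853^2574 = 853^2048 × 853^512 × 853^8 × 853^4 × 853^2 ≡ 442 × 212 × 34 × 1006 × 442 (mod 1117).
Accumulate the product:
442 × 212 = 93704 ≡ 993
993 × 34 = 33762 ≡ 252
252 × 1006 = 253512 ≡ 1070
1070 × 442 = 472940 ≡ 449

449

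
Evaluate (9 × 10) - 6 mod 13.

6

9 × 10 = 90 ≡ 12 (mod 13)
12 - 6 = 6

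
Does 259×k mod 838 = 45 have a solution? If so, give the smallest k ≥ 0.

39

gcd(259, 838) = 1, so a unique solution mod 838 exists.
259⁻¹ ≡ 783 (mod 838).
k ≡ 783×45 ≡ 39 (mod 838).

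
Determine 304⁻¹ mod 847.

404

847 = 2*304 + 239
304 = 1*239 + 65
239 = 3*65 + 44
65 = 1*44 + 21
44 = 2*21 + 2
21 = 10*2 + 1
2 = 2*1 + 0
gcd(304, 847) = 1, so the inverse exists.
Back-substitute for 1:
1 = 1*21 − 10*2
  = −10*44 + 21*21
  = 21*65 − 31*44
  = −31*239 + 114*65
  = 114*304 − 145*239
  = −145*847 + 404*304
So 304⁻¹ ≡ 404 (mod 847).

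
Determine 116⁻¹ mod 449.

120

449 = 3·116 + 101
116 = 1·101 + 15
101 = 6·15 + 11
15 = 1·11 + 4
11 = 2·4 + 3
4 = 1·3 + 1
3 = 3·1 + 0
gcd(116, 449) = 1, so the inverse exists.
Bézout: 1 = −31·449 + 120·116.
So 116⁻¹ ≡ 120 (mod 449).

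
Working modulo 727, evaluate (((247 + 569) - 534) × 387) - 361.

247 + 569 = 816 ≡ 89 (mod 727)
89 - 534 = -445 ≡ 282 (mod 727)
282 × 387 = 109134 ≡ 84 (mod 727)
84 - 361 = -277 ≡ 450 (mod 727)

450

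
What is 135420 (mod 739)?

135420 = 183*739 + 183, so 135420 ≡ 183 (mod 739).

183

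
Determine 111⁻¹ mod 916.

By the extended Euclidean algorithm:
916 = 8*111 + 28
111 = 3*28 + 27
28 = 1*27 + 1
27 = 27*1 + 0
gcd(111, 916) = 1, so the inverse exists.
Bézout: 1 = 4*916 − 33*111.
So 111⁻¹ ≡ −33 ≡ 883 (mod 916).

883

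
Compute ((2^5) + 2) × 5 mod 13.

1

(2)^5 ≡ 6 (mod 13)
6 + 2 = 8
8 × 5 = 40 ≡ 1 (mod 13)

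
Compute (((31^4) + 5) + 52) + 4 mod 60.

(31)^4 ≡ 1 (mod 60)
1 + 5 = 6
6 + 52 = 58
58 + 4 = 62 ≡ 2 (mod 60)

2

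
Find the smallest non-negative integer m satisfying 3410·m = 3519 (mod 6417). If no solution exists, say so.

no solution

gcd(3410, 6417) = 31, and 31 does not divide 3519.
So the congruence has no solution.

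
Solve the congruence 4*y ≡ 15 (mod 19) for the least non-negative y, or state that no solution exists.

gcd(4, 19) = 1, so a unique solution mod 19 exists.
4⁻¹ ≡ 5 (mod 19).
y ≡ 5*15 ≡ 18 (mod 19).

18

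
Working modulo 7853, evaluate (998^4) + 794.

(998)^4 ≡ 1857 (mod 7853)
1857 + 794 = 2651

2651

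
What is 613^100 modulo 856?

297

613^1 ≡ 613 (mod 856)
613^2 ≡ 613^2 = 375769 ≡ 841 (mod 856)
613^4 ≡ 841^2 = 707281 ≡ 225 (mod 856)
613^8 ≡ 225^2 = 50625 ≡ 121 (mod 856)
613^16 ≡ 121^2 = 14641 ≡ 89 (mod 856)
613^32 ≡ 89^2 = 7921 ≡ 217 (mod 856)
613^64 ≡ 217^2 = 47089 ≡ 9 (mod 856)
613^100 = 613^64 × 613^32 × 613^4 ≡ 9 × 217 × 225 (mod 856).
Accumulate the product:
9 × 217 = 1953 ≡ 241
241 × 225 = 54225 ≡ 297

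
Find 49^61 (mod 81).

Using repeated squaring:
61 in binary is 111101, i.e. 61 = 32 + 16 + 8 + 4 + 1.
49^1 ≡ 49 (mod 81)
49^2 ≡ 49^2 = 2401 ≡ 52 (mod 81)
49^4 ≡ 52^2 = 2704 ≡ 31 (mod 81)
49^8 ≡ 31^2 = 961 ≡ 70 (mod 81)
49^16 ≡ 70^2 = 4900 ≡ 40 (mod 81)
49^32 ≡ 40^2 = 1600 ≡ 61 (mod 81)
49^61 = 49^32 * 49^16 * 49^8 * 49^4 * 49^1 ≡ 61 * 40 * 70 * 31 * 49 (mod 81).
Accumulate the product:
61 * 40 = 2440 ≡ 10
10 * 70 = 700 ≡ 52
52 * 31 = 1612 ≡ 73
73 * 49 = 3577 ≡ 13

13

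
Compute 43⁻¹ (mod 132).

43

132 = 3*43 + 3
43 = 14*3 + 1
3 = 3*1 + 0
gcd(43, 132) = 1, so the inverse exists.
Back-substitute for 1:
1 = 1*43 − 14*3
  = −14*132 + 43*43
So 43⁻¹ ≡ 43 (mod 132).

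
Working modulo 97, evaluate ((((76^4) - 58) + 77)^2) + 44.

(76)^4 ≡ 93 (mod 97)
93 - 58 = 35
35 + 77 = 112 ≡ 15 (mod 97)
(15)^2 ≡ 31 (mod 97)
31 + 44 = 75

75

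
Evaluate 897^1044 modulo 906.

Using repeated squaring:
1044 in binary is 10000010100, i.e. 1044 = 1024 + 16 + 4.
897^1 ≡ 897 (mod 906)
897^2 ≡ 897^2 = 804609 ≡ 81 (mod 906)
897^4 ≡ 81^2 = 6561 ≡ 219 (mod 906)
897^8 ≡ 219^2 = 47961 ≡ 849 (mod 906)
897^16 ≡ 849^2 = 720801 ≡ 531 (mod 906)
897^32 ≡ 531^2 = 281961 ≡ 195 (mod 906)
897^64 ≡ 195^2 = 38025 ≡ 879 (mod 906)
897^128 ≡ 879^2 = 772641 ≡ 729 (mod 906)
897^256 ≡ 729^2 = 531441 ≡ 525 (mod 906)
897^512 ≡ 525^2 = 275625 ≡ 201 (mod 906)
897^1024 ≡ 201^2 = 40401 ≡ 537 (mod 906)
897^1044 = 897^1024 · 897^16 · 897^4 ≡ 537 · 531 · 219 (mod 906).
Accumulate the product:
537 · 531 = 285147 ≡ 663
663 · 219 = 145197 ≡ 237

237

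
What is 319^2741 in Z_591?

199

2741 in binary is 101010110101, i.e. 2741 = 2048 + 512 + 128 + 32 + 16 + 4 + 1.
319^1 ≡ 319 (mod 591)
319^2 ≡ 319^2 = 101761 ≡ 109 (mod 591)
319^4 ≡ 109^2 = 11881 ≡ 61 (mod 591)
319^8 ≡ 61^2 = 3721 ≡ 175 (mod 591)
319^16 ≡ 175^2 = 30625 ≡ 484 (mod 591)
319^32 ≡ 484^2 = 234256 ≡ 220 (mod 591)
319^64 ≡ 220^2 = 48400 ≡ 529 (mod 591)
319^128 ≡ 529^2 = 279841 ≡ 298 (mod 591)
319^256 ≡ 298^2 = 88804 ≡ 154 (mod 591)
319^512 ≡ 154^2 = 23716 ≡ 76 (mod 591)
319^1024 ≡ 76^2 = 5776 ≡ 457 (mod 591)
319^2048 ≡ 457^2 = 208849 ≡ 226 (mod 591)
319^2741 = 319^2048 × 319^512 × 319^128 × 319^32 × 319^16 × 319^4 × 319^1 ≡ 226 × 76 × 298 × 220 × 484 × 61 × 319 (mod 591).
Accumulate the product:
226 × 76 = 17176 ≡ 37
37 × 298 = 11026 ≡ 388
388 × 220 = 85360 ≡ 256
256 × 484 = 123904 ≡ 385
385 × 61 = 23485 ≡ 436
436 × 319 = 139084 ≡ 199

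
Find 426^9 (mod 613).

506

9 in binary is 1001, i.e. 9 = 8 + 1.
426^1 ≡ 426 (mod 613)
426^2 ≡ 426^2 = 181476 ≡ 28 (mod 613)
426^4 ≡ 28^2 = 784 ≡ 171 (mod 613)
426^8 ≡ 171^2 = 29241 ≡ 430 (mod 613)
426^9 = 426^8 * 426^1 ≡ 430 * 426 (mod 613).
430 * 426 = 183180 ≡ 506 (mod 613).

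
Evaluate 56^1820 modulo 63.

1820 in binary is 11100011100, i.e. 1820 = 1024 + 512 + 256 + 16 + 8 + 4.
56^1 ≡ 56 (mod 63)
56^2 ≡ 56^2 = 3136 ≡ 49 (mod 63)
56^4 ≡ 49^2 = 2401 ≡ 7 (mod 63)
56^8 ≡ 7^2 = 49 (mod 63)
56^16 ≡ 49^2 = 2401 ≡ 7 (mod 63)
56^32 ≡ 7^2 = 49 (mod 63)
56^64 ≡ 49^2 = 2401 ≡ 7 (mod 63)
56^128 ≡ 7^2 = 49 (mod 63)
56^256 ≡ 49^2 = 2401 ≡ 7 (mod 63)
56^512 ≡ 7^2 = 49 (mod 63)
56^1024 ≡ 49^2 = 2401 ≡ 7 (mod 63)
56^1820 = 56^1024 × 56^512 × 56^256 × 56^16 × 56^8 × 56^4 ≡ 7 × 49 × 7 × 7 × 49 × 7 (mod 63).
Accumulate the product:
7 × 49 = 343 ≡ 28
28 × 7 = 196 ≡ 7
7 × 7 = 49
49 × 49 = 2401 ≡ 7
7 × 7 = 49

49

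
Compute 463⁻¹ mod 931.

931 = 2×463 + 5
463 = 92×5 + 3
5 = 1×3 + 2
3 = 1×2 + 1
2 = 2×1 + 0
gcd(463, 931) = 1, so the inverse exists.
Bézout: 1 = −185×931 + 372×463.
So 463⁻¹ ≡ 372 (mod 931).

372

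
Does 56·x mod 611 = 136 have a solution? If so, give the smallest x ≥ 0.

gcd(56, 611) = 1, so a unique solution mod 611 exists.
56⁻¹ ≡ 491 (mod 611).
x ≡ 491·136 ≡ 177 (mod 611).

177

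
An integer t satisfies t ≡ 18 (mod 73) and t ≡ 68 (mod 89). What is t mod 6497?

602

73⁻¹ mod 89: 73*50 ≡ 1 (mod 89), so 73⁻¹ ≡ 50.
t = 18 + 73*((68 − 18)*50 mod 89) = 18 + 73*8 = 602.
Check: 602 mod 73 = 18, 602 mod 89 = 68. ✓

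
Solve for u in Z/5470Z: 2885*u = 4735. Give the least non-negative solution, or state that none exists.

gcd(2885, 5470) = 5, and 5 | 4735, so solutions exist.
Divide through by 5: 577*u mod 1094 = 947.
577⁻¹ ≡ 857 (mod 1094).
u ≡ 857*947 ≡ 925 (mod 1094).
The smallest non-negative solution is u = 925.

925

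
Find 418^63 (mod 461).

272

Using repeated squaring:
418^1 ≡ 418 (mod 461)
418^2 ≡ 418^2 = 174724 ≡ 5 (mod 461)
418^4 ≡ 5^2 = 25 (mod 461)
418^8 ≡ 25^2 = 625 ≡ 164 (mod 461)
418^16 ≡ 164^2 = 26896 ≡ 158 (mod 461)
418^32 ≡ 158^2 = 24964 ≡ 70 (mod 461)
418^63 = 418^32 * 418^16 * 418^8 * 418^4 * 418^2 * 418^1 ≡ 70 * 158 * 164 * 25 * 5 * 418 (mod 461).
Accumulate the product:
70 * 158 = 11060 ≡ 457
457 * 164 = 74948 ≡ 266
266 * 25 = 6650 ≡ 196
196 * 5 = 980 ≡ 58
58 * 418 = 24244 ≡ 272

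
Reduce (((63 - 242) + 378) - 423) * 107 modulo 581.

63 - 242 = -179 ≡ 402 (mod 581)
402 + 378 = 780 ≡ 199 (mod 581)
199 - 423 = -224 ≡ 357 (mod 581)
357 * 107 = 38199 ≡ 434 (mod 581)

434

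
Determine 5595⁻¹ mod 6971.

6971 = 1×5595 + 1376
5595 = 4×1376 + 91
1376 = 15×91 + 11
91 = 8×11 + 3
11 = 3×3 + 2
3 = 1×2 + 1
2 = 2×1 + 0
gcd(5595, 6971) = 1, so the inverse exists.
Bézout: 1 = −2029×6971 + 2528×5595.
So 5595⁻¹ ≡ 2528 (mod 6971).

2528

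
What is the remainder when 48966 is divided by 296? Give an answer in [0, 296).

48966 = 165·296 + 126, so 48966 ≡ 126 (mod 296).

126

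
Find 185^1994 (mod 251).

Compute successive squares:
185^1 ≡ 185 (mod 251)
185^2 ≡ 185^2 = 34225 ≡ 89 (mod 251)
185^4 ≡ 89^2 = 7921 ≡ 140 (mod 251)
185^8 ≡ 140^2 = 19600 ≡ 22 (mod 251)
185^16 ≡ 22^2 = 484 ≡ 233 (mod 251)
185^32 ≡ 233^2 = 54289 ≡ 73 (mod 251)
185^64 ≡ 73^2 = 5329 ≡ 58 (mod 251)
185^128 ≡ 58^2 = 3364 ≡ 101 (mod 251)
185^256 ≡ 101^2 = 10201 ≡ 161 (mod 251)
185^512 ≡ 161^2 = 25921 ≡ 68 (mod 251)
185^1024 ≡ 68^2 = 4624 ≡ 106 (mod 251)
185^1994 = 185^1024 × 185^512 × 185^256 × 185^128 × 185^64 × 185^8 × 185^2 ≡ 106 × 68 × 161 × 101 × 58 × 22 × 89 (mod 251).
Accumulate the product:
106 × 68 = 7208 ≡ 180
180 × 161 = 28980 ≡ 115
115 × 101 = 11615 ≡ 69
69 × 58 = 4002 ≡ 237
237 × 22 = 5214 ≡ 194
194 × 89 = 17266 ≡ 198

198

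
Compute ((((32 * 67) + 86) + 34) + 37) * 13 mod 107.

32 * 67 = 2144 ≡ 4 (mod 107)
4 + 86 = 90
90 + 34 = 124 ≡ 17 (mod 107)
17 + 37 = 54
54 * 13 = 702 ≡ 60 (mod 107)

60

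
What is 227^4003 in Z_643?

374

By square-and-multiply:
4003 in binary is 111110100011, i.e. 4003 = 2048 + 1024 + 512 + 256 + 128 + 32 + 2 + 1.
227^1 ≡ 227 (mod 643)
227^2 ≡ 227^2 = 51529 ≡ 89 (mod 643)
227^4 ≡ 89^2 = 7921 ≡ 205 (mod 643)
227^8 ≡ 205^2 = 42025 ≡ 230 (mod 643)
227^16 ≡ 230^2 = 52900 ≡ 174 (mod 643)
227^32 ≡ 174^2 = 30276 ≡ 55 (mod 643)
227^64 ≡ 55^2 = 3025 ≡ 453 (mod 643)
227^128 ≡ 453^2 = 205209 ≡ 92 (mod 643)
227^256 ≡ 92^2 = 8464 ≡ 105 (mod 643)
227^512 ≡ 105^2 = 11025 ≡ 94 (mod 643)
227^1024 ≡ 94^2 = 8836 ≡ 477 (mod 643)
227^2048 ≡ 477^2 = 227529 ≡ 550 (mod 643)
227^4003 = 227^2048 * 227^1024 * 227^512 * 227^256 * 227^128 * 227^32 * 227^2 * 227^1 ≡ 550 * 477 * 94 * 105 * 92 * 55 * 89 * 227 (mod 643).
Accumulate the product:
550 * 477 = 262350 ≡ 6
6 * 94 = 564
564 * 105 = 59220 ≡ 64
64 * 92 = 5888 ≡ 101
101 * 55 = 5555 ≡ 411
411 * 89 = 36579 ≡ 571
571 * 227 = 129617 ≡ 374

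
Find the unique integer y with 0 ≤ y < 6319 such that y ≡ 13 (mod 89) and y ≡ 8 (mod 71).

89⁻¹ mod 71: 89×4 ≡ 1 (mod 71), so 89⁻¹ ≡ 4.
y = 13 + 89×((8 − 13)×4 mod 71) = 13 + 89×51 = 4552.

4552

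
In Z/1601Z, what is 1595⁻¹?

1334

By the extended Euclidean algorithm:
1601 = 1·1595 + 6
1595 = 265·6 + 5
6 = 1·5 + 1
5 = 5·1 + 0
gcd(1595, 1601) = 1, so the inverse exists.
Bézout: 1 = 266·1601 − 267·1595.
So 1595⁻¹ ≡ −267 ≡ 1334 (mod 1601).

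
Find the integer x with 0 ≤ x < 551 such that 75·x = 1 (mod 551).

551 = 7*75 + 26
75 = 2*26 + 23
26 = 1*23 + 3
23 = 7*3 + 2
3 = 1*2 + 1
2 = 2*1 + 0
gcd(75, 551) = 1, so the inverse exists.
Back-substitute for 1:
1 = 1*3 − 1*2
  = −1*23 + 8*3
  = 8*26 − 9*23
  = −9*75 + 26*26
  = 26*551 − 191*75
So 75⁻¹ ≡ −191 ≡ 360 (mod 551).

360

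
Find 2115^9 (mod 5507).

Using repeated squaring:
2115^1 ≡ 2115 (mod 5507)
2115^2 ≡ 2115^2 = 4473225 ≡ 1541 (mod 5507)
2115^4 ≡ 1541^2 = 2374681 ≡ 1164 (mod 5507)
2115^8 ≡ 1164^2 = 1354896 ≡ 174 (mod 5507)
2115^9 = 2115^8 · 2115^1 ≡ 174 · 2115 (mod 5507).
174 · 2115 = 368010 ≡ 4548 (mod 5507).

4548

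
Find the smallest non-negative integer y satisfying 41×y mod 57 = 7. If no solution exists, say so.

53

gcd(41, 57) = 1, so a unique solution mod 57 exists.
41⁻¹ ≡ 32 (mod 57).
y ≡ 32×7 ≡ 53 (mod 57).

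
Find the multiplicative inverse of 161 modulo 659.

659 = 4*161 + 15
161 = 10*15 + 11
15 = 1*11 + 4
11 = 2*4 + 3
4 = 1*3 + 1
3 = 3*1 + 0
gcd(161, 659) = 1, so the inverse exists.
Back-substitute for 1:
1 = 1*4 − 1*3
  = −1*11 + 3*4
  = 3*15 − 4*11
  = −4*161 + 43*15
  = 43*659 − 176*161
So 161⁻¹ ≡ −176 ≡ 483 (mod 659).

483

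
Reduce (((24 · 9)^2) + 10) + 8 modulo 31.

19

24 · 9 = 216 ≡ 30 (mod 31)
(30)^2 ≡ 1 (mod 31)
1 + 10 = 11
11 + 8 = 19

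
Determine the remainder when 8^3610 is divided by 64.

By square-and-multiply:
8^1 ≡ 8 (mod 64)
8^2 ≡ 8^2 = 64 ≡ 0 (mod 64)
8^4 ≡ 0^2 = 0 (mod 64)
8^8 ≡ 0^2 = 0 (mod 64)
8^16 ≡ 0^2 = 0 (mod 64)
8^32 ≡ 0^2 = 0 (mod 64)
8^64 ≡ 0^2 = 0 (mod 64)
8^128 ≡ 0^2 = 0 (mod 64)
8^256 ≡ 0^2 = 0 (mod 64)
8^512 ≡ 0^2 = 0 (mod 64)
8^1024 ≡ 0^2 = 0 (mod 64)
8^2048 ≡ 0^2 = 0 (mod 64)
8^3610 = 8^2048 * 8^1024 * 8^512 * 8^16 * 8^8 * 8^2 ≡ 0 * 0 * 0 * 0 * 0 * 0 (mod 64).
Accumulate the product:
0 * 0 = 0
0 * 0 = 0
0 * 0 = 0
0 * 0 = 0
0 * 0 = 0

0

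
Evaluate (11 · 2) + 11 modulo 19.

14

11 · 2 = 22 ≡ 3 (mod 19)
3 + 11 = 14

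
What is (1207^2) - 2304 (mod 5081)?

1379

(1207)^2 ≡ 3683 (mod 5081)
3683 - 2304 = 1379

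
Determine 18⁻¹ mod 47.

Run the extended Euclidean algorithm:
47 = 2*18 + 11
18 = 1*11 + 7
11 = 1*7 + 4
7 = 1*4 + 3
4 = 1*3 + 1
3 = 3*1 + 0
gcd(18, 47) = 1, so the inverse exists.
Bézout: 1 = 5*47 − 13*18.
So 18⁻¹ ≡ −13 ≡ 34 (mod 47).

34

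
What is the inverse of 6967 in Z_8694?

Run the extended Euclidean algorithm:
8694 = 1·6967 + 1727
6967 = 4·1727 + 59
1727 = 29·59 + 16
59 = 3·16 + 11
16 = 1·11 + 5
11 = 2·5 + 1
5 = 5·1 + 0
gcd(6967, 8694) = 1, so the inverse exists.
Back-substitute for 1:
1 = 1·11 − 2·5
  = −2·16 + 3·11
  = 3·59 − 11·16
  = −11·1727 + 322·59
  = 322·6967 − 1299·1727
  = −1299·8694 + 1621·6967
So 6967⁻¹ ≡ 1621 (mod 8694).

1621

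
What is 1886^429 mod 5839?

4048

1886^1 ≡ 1886 (mod 5839)
1886^2 ≡ 1886^2 = 3556996 ≡ 1045 (mod 5839)
1886^4 ≡ 1045^2 = 1092025 ≡ 132 (mod 5839)
1886^8 ≡ 132^2 = 17424 ≡ 5746 (mod 5839)
1886^16 ≡ 5746^2 = 33016516 ≡ 2810 (mod 5839)
1886^32 ≡ 2810^2 = 7896100 ≡ 1772 (mod 5839)
1886^64 ≡ 1772^2 = 3139984 ≡ 4441 (mod 5839)
1886^128 ≡ 4441^2 = 19722481 ≡ 4178 (mod 5839)
1886^256 ≡ 4178^2 = 17455684 ≡ 2913 (mod 5839)
1886^429 = 1886^256 × 1886^128 × 1886^32 × 1886^8 × 1886^4 × 1886^1 ≡ 2913 × 4178 × 1772 × 5746 × 132 × 1886 (mod 5839).
Accumulate the product:
2913 × 4178 = 12170514 ≡ 2038
2038 × 1772 = 3611336 ≡ 2834
2834 × 5746 = 16284164 ≡ 5032
5032 × 132 = 664224 ≡ 4417
4417 × 1886 = 8330462 ≡ 4048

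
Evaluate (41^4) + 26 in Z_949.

614

(41)^4 ≡ 588 (mod 949)
588 + 26 = 614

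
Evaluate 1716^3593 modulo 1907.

349

Compute successive squares:
3593 in binary is 111000001001, i.e. 3593 = 2048 + 1024 + 512 + 8 + 1.
1716^1 ≡ 1716 (mod 1907)
1716^2 ≡ 1716^2 = 2944656 ≡ 248 (mod 1907)
1716^4 ≡ 248^2 = 61504 ≡ 480 (mod 1907)
1716^8 ≡ 480^2 = 230400 ≡ 1560 (mod 1907)
1716^16 ≡ 1560^2 = 2433600 ≡ 268 (mod 1907)
1716^32 ≡ 268^2 = 71824 ≡ 1265 (mod 1907)
1716^64 ≡ 1265^2 = 1600225 ≡ 252 (mod 1907)
1716^128 ≡ 252^2 = 63504 ≡ 573 (mod 1907)
1716^256 ≡ 573^2 = 328329 ≡ 325 (mod 1907)
1716^512 ≡ 325^2 = 105625 ≡ 740 (mod 1907)
1716^1024 ≡ 740^2 = 547600 ≡ 291 (mod 1907)
1716^2048 ≡ 291^2 = 84681 ≡ 773 (mod 1907)
1716^3593 = 1716^2048 · 1716^1024 · 1716^512 · 1716^8 · 1716^1 ≡ 773 · 291 · 740 · 1560 · 1716 (mod 1907).
Accumulate the product:
773 · 291 = 224943 ≡ 1824
1824 · 740 = 1349760 ≡ 1511
1511 · 1560 = 2357160 ≡ 108
108 · 1716 = 185328 ≡ 349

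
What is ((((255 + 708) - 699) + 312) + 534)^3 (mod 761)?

611

255 + 708 = 963 ≡ 202 (mod 761)
202 - 699 = -497 ≡ 264 (mod 761)
264 + 312 = 576
576 + 534 = 1110 ≡ 349 (mod 761)
(349)^3 ≡ 611 (mod 761)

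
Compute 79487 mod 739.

414

79487 = 107*739 + 414, so 79487 ≡ 414 (mod 739).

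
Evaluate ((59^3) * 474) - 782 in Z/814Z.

162

(59)^3 ≡ 251 (mod 814)
251 * 474 = 118974 ≡ 130 (mod 814)
130 - 782 = -652 ≡ 162 (mod 814)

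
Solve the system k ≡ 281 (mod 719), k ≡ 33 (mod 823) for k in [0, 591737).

719⁻¹ mod 823: 719·182 ≡ 1 (mod 823), so 719⁻¹ ≡ 182.
k = 281 + 719·((33 − 281)·182 mod 823) = 281 + 719·129 = 93032.
Check: 93032 mod 719 = 281, 93032 mod 823 = 33. ✓

93032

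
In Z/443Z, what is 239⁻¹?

76

By the extended Euclidean algorithm:
443 = 1×239 + 204
239 = 1×204 + 35
204 = 5×35 + 29
35 = 1×29 + 6
29 = 4×6 + 5
6 = 1×5 + 1
5 = 5×1 + 0
gcd(239, 443) = 1, so the inverse exists.
Back-substitute for 1:
1 = 1×6 − 1×5
  = −1×29 + 5×6
  = 5×35 − 6×29
  = −6×204 + 35×35
  = 35×239 − 41×204
  = −41×443 + 76×239
So 239⁻¹ ≡ 76 (mod 443).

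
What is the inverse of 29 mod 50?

19

50 = 1×29 + 21
29 = 1×21 + 8
21 = 2×8 + 5
8 = 1×5 + 3
5 = 1×3 + 2
3 = 1×2 + 1
2 = 2×1 + 0
gcd(29, 50) = 1, so the inverse exists.
Bézout: 1 = −11×50 + 19×29.
So 29⁻¹ ≡ 19 (mod 50).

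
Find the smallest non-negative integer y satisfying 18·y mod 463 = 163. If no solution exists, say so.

292

gcd(18, 463) = 1, so a unique solution mod 463 exists.
18⁻¹ ≡ 283 (mod 463).
y ≡ 283·163 ≡ 292 (mod 463).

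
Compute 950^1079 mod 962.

40

By square-and-multiply:
1079 in binary is 10000110111, i.e. 1079 = 1024 + 32 + 16 + 4 + 2 + 1.
950^1 ≡ 950 (mod 962)
950^2 ≡ 950^2 = 902500 ≡ 144 (mod 962)
950^4 ≡ 144^2 = 20736 ≡ 534 (mod 962)
950^8 ≡ 534^2 = 285156 ≡ 404 (mod 962)
950^16 ≡ 404^2 = 163216 ≡ 638 (mod 962)
950^32 ≡ 638^2 = 407044 ≡ 118 (mod 962)
950^64 ≡ 118^2 = 13924 ≡ 456 (mod 962)
950^128 ≡ 456^2 = 207936 ≡ 144 (mod 962)
950^256 ≡ 144^2 = 20736 ≡ 534 (mod 962)
950^512 ≡ 534^2 = 285156 ≡ 404 (mod 962)
950^1024 ≡ 404^2 = 163216 ≡ 638 (mod 962)
950^1079 = 950^1024 · 950^32 · 950^16 · 950^4 · 950^2 · 950^1 ≡ 638 · 118 · 638 · 534 · 144 · 950 (mod 962).
Accumulate the product:
638 · 118 = 75284 ≡ 248
248 · 638 = 158224 ≡ 456
456 · 534 = 243504 ≡ 118
118 · 144 = 16992 ≡ 638
638 · 950 = 606100 ≡ 40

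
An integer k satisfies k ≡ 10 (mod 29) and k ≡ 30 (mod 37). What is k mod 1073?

29⁻¹ mod 37: 29×23 ≡ 1 (mod 37), so 29⁻¹ ≡ 23.
k = 10 + 29×((30 − 10)×23 mod 37) = 10 + 29×16 = 474.
Check: 474 mod 29 = 10, 474 mod 37 = 30. ✓

474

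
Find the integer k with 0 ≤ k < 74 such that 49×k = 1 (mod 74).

Run the extended Euclidean algorithm:
74 = 1·49 + 25
49 = 1·25 + 24
25 = 1·24 + 1
24 = 24·1 + 0
gcd(49, 74) = 1, so the inverse exists.
Back-substitute for 1:
1 = 1·25 − 1·24
  = −1·49 + 2·25
  = 2·74 − 3·49
So 49⁻¹ ≡ −3 ≡ 71 (mod 74).

71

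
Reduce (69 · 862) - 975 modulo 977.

69 · 862 = 59478 ≡ 858 (mod 977)
858 - 975 = -117 ≡ 860 (mod 977)

860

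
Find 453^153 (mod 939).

216

153 in binary is 10011001, i.e. 153 = 128 + 16 + 8 + 1.
453^1 ≡ 453 (mod 939)
453^2 ≡ 453^2 = 205209 ≡ 507 (mod 939)
453^4 ≡ 507^2 = 257049 ≡ 702 (mod 939)
453^8 ≡ 702^2 = 492804 ≡ 768 (mod 939)
453^16 ≡ 768^2 = 589824 ≡ 132 (mod 939)
453^32 ≡ 132^2 = 17424 ≡ 522 (mod 939)
453^64 ≡ 522^2 = 272484 ≡ 174 (mod 939)
453^128 ≡ 174^2 = 30276 ≡ 228 (mod 939)
453^153 = 453^128 * 453^16 * 453^8 * 453^1 ≡ 228 * 132 * 768 * 453 (mod 939).
Accumulate the product:
228 * 132 = 30096 ≡ 48
48 * 768 = 36864 ≡ 243
243 * 453 = 110079 ≡ 216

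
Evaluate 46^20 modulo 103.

Compute successive squares:
20 in binary is 10100, i.e. 20 = 16 + 4.
46^1 ≡ 46 (mod 103)
46^2 ≡ 46^2 = 2116 ≡ 56 (mod 103)
46^4 ≡ 56^2 = 3136 ≡ 46 (mod 103)
46^8 ≡ 46^2 = 2116 ≡ 56 (mod 103)
46^16 ≡ 56^2 = 3136 ≡ 46 (mod 103)
46^20 = 46^16 · 46^4 ≡ 46 · 46 (mod 103).
46 · 46 = 2116 ≡ 56 (mod 103).

56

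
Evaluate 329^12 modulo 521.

Using repeated squaring:
12 in binary is 1100, i.e. 12 = 8 + 4.
329^1 ≡ 329 (mod 521)
329^2 ≡ 329^2 = 108241 ≡ 394 (mod 521)
329^4 ≡ 394^2 = 155236 ≡ 499 (mod 521)
329^8 ≡ 499^2 = 249001 ≡ 484 (mod 521)
329^12 = 329^8 * 329^4 ≡ 484 * 499 (mod 521).
484 * 499 = 241516 ≡ 293 (mod 521).

293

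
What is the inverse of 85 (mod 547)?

399

Apply the Euclidean algorithm and back-substitute:
547 = 6*85 + 37
85 = 2*37 + 11
37 = 3*11 + 4
11 = 2*4 + 3
4 = 1*3 + 1
3 = 3*1 + 0
gcd(85, 547) = 1, so the inverse exists.
Bézout: 1 = 23*547 − 148*85.
So 85⁻¹ ≡ −148 ≡ 399 (mod 547).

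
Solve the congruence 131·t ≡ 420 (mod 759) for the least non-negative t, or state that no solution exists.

9

gcd(131, 759) = 1, so a unique solution mod 759 exists.
131⁻¹ ≡ 197 (mod 759).
t ≡ 197·420 ≡ 9 (mod 759).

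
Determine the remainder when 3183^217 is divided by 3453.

1716

By square-and-multiply:
217 in binary is 11011001, i.e. 217 = 128 + 64 + 16 + 8 + 1.
3183^1 ≡ 3183 (mod 3453)
3183^2 ≡ 3183^2 = 10131489 ≡ 387 (mod 3453)
3183^4 ≡ 387^2 = 149769 ≡ 1290 (mod 3453)
3183^8 ≡ 1290^2 = 1664100 ≡ 3207 (mod 3453)
3183^16 ≡ 3207^2 = 10284849 ≡ 1815 (mod 3453)
3183^32 ≡ 1815^2 = 3294225 ≡ 63 (mod 3453)
3183^64 ≡ 63^2 = 3969 ≡ 516 (mod 3453)
3183^128 ≡ 516^2 = 266256 ≡ 375 (mod 3453)
3183^217 = 3183^128 × 3183^64 × 3183^16 × 3183^8 × 3183^1 ≡ 375 × 516 × 1815 × 3207 × 3183 (mod 3453).
Accumulate the product:
375 × 516 = 193500 ≡ 132
132 × 1815 = 239580 ≡ 1323
1323 × 3207 = 4242861 ≡ 2577
2577 × 3183 = 8202591 ≡ 1716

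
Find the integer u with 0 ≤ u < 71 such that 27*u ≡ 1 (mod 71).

50

By the extended Euclidean algorithm:
71 = 2×27 + 17
27 = 1×17 + 10
17 = 1×10 + 7
10 = 1×7 + 3
7 = 2×3 + 1
3 = 3×1 + 0
gcd(27, 71) = 1, so the inverse exists.
Bézout: 1 = 8×71 − 21×27.
So 27⁻¹ ≡ −21 ≡ 50 (mod 71).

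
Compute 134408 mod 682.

134408 = 197×682 + 54, so 134408 ≡ 54 (mod 682).

54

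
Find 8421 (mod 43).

36

8421 = 195×43 + 36, so 8421 ≡ 36 (mod 43).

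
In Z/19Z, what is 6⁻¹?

Run the extended Euclidean algorithm:
19 = 3*6 + 1
6 = 6*1 + 0
gcd(6, 19) = 1, so the inverse exists.
Bézout: 1 = 1*19 − 3*6.
So 6⁻¹ ≡ −3 ≡ 16 (mod 19).

16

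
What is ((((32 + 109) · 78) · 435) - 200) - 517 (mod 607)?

32 + 109 = 141
141 · 78 = 10998 ≡ 72 (mod 607)
72 · 435 = 31320 ≡ 363 (mod 607)
363 - 200 = 163
163 - 517 = -354 ≡ 253 (mod 607)

253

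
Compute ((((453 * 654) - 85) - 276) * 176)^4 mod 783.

453 * 654 = 296262 ≡ 288 (mod 783)
288 - 85 = 203
203 - 276 = -73 ≡ 710 (mod 783)
710 * 176 = 124960 ≡ 463 (mod 783)
(463)^4 ≡ 175 (mod 783)

175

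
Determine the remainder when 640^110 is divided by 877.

541

Using repeated squaring:
110 in binary is 1101110, i.e. 110 = 64 + 32 + 8 + 4 + 2.
640^1 ≡ 640 (mod 877)
640^2 ≡ 640^2 = 409600 ≡ 41 (mod 877)
640^4 ≡ 41^2 = 1681 ≡ 804 (mod 877)
640^8 ≡ 804^2 = 646416 ≡ 67 (mod 877)
640^16 ≡ 67^2 = 4489 ≡ 104 (mod 877)
640^32 ≡ 104^2 = 10816 ≡ 292 (mod 877)
640^64 ≡ 292^2 = 85264 ≡ 195 (mod 877)
640^110 = 640^64 * 640^32 * 640^8 * 640^4 * 640^2 ≡ 195 * 292 * 67 * 804 * 41 (mod 877).
Accumulate the product:
195 * 292 = 56940 ≡ 812
812 * 67 = 54404 ≡ 30
30 * 804 = 24120 ≡ 441
441 * 41 = 18081 ≡ 541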